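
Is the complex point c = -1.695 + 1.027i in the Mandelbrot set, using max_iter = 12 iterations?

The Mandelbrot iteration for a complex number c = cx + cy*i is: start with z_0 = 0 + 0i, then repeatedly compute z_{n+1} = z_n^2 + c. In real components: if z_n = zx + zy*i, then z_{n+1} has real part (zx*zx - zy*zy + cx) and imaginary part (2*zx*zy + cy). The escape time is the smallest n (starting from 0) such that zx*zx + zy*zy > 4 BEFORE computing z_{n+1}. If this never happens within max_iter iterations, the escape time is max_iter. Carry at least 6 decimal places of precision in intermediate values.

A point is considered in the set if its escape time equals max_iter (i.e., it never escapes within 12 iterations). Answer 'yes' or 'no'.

z_0 = 0 + 0i, c = -1.6950 + 1.0270i
Iter 1: z = -1.6950 + 1.0270i, |z|^2 = 3.9278
Iter 2: z = 0.1233 + -2.4545i, |z|^2 = 6.0399
Escaped at iteration 2

Answer: no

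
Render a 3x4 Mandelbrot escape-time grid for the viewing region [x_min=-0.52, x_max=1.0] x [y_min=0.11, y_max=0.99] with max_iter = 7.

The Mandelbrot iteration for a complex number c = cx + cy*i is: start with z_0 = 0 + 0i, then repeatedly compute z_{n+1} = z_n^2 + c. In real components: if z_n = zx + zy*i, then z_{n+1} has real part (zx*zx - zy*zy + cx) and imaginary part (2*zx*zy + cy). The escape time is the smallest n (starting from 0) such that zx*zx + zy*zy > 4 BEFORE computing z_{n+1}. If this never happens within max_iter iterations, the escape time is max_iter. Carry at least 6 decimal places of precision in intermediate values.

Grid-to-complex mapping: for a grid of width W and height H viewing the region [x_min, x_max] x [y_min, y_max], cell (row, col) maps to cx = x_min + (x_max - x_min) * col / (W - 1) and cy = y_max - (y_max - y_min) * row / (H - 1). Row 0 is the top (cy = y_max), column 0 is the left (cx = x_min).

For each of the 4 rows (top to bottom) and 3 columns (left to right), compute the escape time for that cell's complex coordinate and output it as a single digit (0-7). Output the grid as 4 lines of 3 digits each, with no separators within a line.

Answer: 442
762
772
772

Derivation:
(row=0, col=0): c = -0.5200 + 0.9900i → escape time 4
(row=0, col=1): c = 0.2400 + 0.9900i → escape time 4
(row=0, col=2): c = 1.0000 + 0.9900i → escape time 2
(row=1, col=0): c = -0.5200 + 0.6967i → escape time 7
(row=1, col=1): c = 0.2400 + 0.6967i → escape time 6
(row=1, col=2): c = 1.0000 + 0.6967i → escape time 2
(row=2, col=0): c = -0.5200 + 0.4033i → escape time 7
(row=2, col=1): c = 0.2400 + 0.4033i → escape time 7
(row=2, col=2): c = 1.0000 + 0.4033i → escape time 2
(row=3, col=0): c = -0.5200 + 0.1100i → escape time 7
(row=3, col=1): c = 0.2400 + 0.1100i → escape time 7
(row=3, col=2): c = 1.0000 + 0.1100i → escape time 2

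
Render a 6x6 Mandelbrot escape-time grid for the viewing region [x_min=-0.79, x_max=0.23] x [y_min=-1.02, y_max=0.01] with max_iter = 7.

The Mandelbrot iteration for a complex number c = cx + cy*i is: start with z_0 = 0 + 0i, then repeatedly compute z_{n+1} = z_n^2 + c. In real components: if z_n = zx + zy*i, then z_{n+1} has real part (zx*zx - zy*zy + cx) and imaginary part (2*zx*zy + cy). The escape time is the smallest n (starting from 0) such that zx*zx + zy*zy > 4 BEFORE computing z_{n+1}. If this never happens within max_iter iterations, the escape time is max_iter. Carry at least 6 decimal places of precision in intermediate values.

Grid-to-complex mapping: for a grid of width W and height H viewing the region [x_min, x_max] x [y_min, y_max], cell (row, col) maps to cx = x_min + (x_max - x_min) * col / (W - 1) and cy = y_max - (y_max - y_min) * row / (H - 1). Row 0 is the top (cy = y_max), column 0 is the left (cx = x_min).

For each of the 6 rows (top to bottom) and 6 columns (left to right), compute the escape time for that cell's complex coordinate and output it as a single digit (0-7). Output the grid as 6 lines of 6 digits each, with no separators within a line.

Answer: 777777
777777
777777
577777
446775
344754

Derivation:
(row=0, col=0): c = -0.7900 + 0.0100i → escape time 7
(row=0, col=1): c = -0.5860 + 0.0100i → escape time 7
(row=0, col=2): c = -0.3820 + 0.0100i → escape time 7
(row=0, col=3): c = -0.1780 + 0.0100i → escape time 7
(row=0, col=4): c = 0.0260 + 0.0100i → escape time 7
(row=0, col=5): c = 0.2300 + 0.0100i → escape time 7
(row=1, col=0): c = -0.7900 + -0.1960i → escape time 7
(row=1, col=1): c = -0.5860 + -0.1960i → escape time 7
(row=1, col=2): c = -0.3820 + -0.1960i → escape time 7
(row=1, col=3): c = -0.1780 + -0.1960i → escape time 7
(row=1, col=4): c = 0.0260 + -0.1960i → escape time 7
(row=1, col=5): c = 0.2300 + -0.1960i → escape time 7
(row=2, col=0): c = -0.7900 + -0.4020i → escape time 7
(row=2, col=1): c = -0.5860 + -0.4020i → escape time 7
(row=2, col=2): c = -0.3820 + -0.4020i → escape time 7
(row=2, col=3): c = -0.1780 + -0.4020i → escape time 7
(row=2, col=4): c = 0.0260 + -0.4020i → escape time 7
(row=2, col=5): c = 0.2300 + -0.4020i → escape time 7
(row=3, col=0): c = -0.7900 + -0.6080i → escape time 5
(row=3, col=1): c = -0.5860 + -0.6080i → escape time 7
(row=3, col=2): c = -0.3820 + -0.6080i → escape time 7
(row=3, col=3): c = -0.1780 + -0.6080i → escape time 7
(row=3, col=4): c = 0.0260 + -0.6080i → escape time 7
(row=3, col=5): c = 0.2300 + -0.6080i → escape time 7
(row=4, col=0): c = -0.7900 + -0.8140i → escape time 4
(row=4, col=1): c = -0.5860 + -0.8140i → escape time 4
(row=4, col=2): c = -0.3820 + -0.8140i → escape time 6
(row=4, col=3): c = -0.1780 + -0.8140i → escape time 7
(row=4, col=4): c = 0.0260 + -0.8140i → escape time 7
(row=4, col=5): c = 0.2300 + -0.8140i → escape time 5
(row=5, col=0): c = -0.7900 + -1.0200i → escape time 3
(row=5, col=1): c = -0.5860 + -1.0200i → escape time 4
(row=5, col=2): c = -0.3820 + -1.0200i → escape time 4
(row=5, col=3): c = -0.1780 + -1.0200i → escape time 7
(row=5, col=4): c = 0.0260 + -1.0200i → escape time 5
(row=5, col=5): c = 0.2300 + -1.0200i → escape time 4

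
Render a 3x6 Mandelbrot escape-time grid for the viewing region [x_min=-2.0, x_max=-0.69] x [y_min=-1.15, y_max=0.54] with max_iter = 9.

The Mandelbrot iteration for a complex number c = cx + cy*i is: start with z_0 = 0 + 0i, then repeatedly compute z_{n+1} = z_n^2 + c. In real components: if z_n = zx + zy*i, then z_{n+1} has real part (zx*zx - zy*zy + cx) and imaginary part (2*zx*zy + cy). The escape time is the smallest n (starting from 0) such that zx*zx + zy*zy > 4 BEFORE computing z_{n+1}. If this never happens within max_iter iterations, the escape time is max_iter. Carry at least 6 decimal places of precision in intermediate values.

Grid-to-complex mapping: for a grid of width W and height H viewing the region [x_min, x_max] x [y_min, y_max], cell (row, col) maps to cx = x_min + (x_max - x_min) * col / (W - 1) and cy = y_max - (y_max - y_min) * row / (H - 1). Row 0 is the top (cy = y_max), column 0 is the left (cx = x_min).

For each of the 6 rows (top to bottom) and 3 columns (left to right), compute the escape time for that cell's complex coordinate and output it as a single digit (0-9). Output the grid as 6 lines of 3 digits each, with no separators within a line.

(row=0, col=0): c = -2.0000 + 0.5400i → escape time 1
(row=0, col=1): c = -1.3450 + 0.5400i → escape time 3
(row=0, col=2): c = -0.6900 + 0.5400i → escape time 7
(row=1, col=0): c = -2.0000 + 0.2020i → escape time 1
(row=1, col=1): c = -1.3450 + 0.2020i → escape time 7
(row=1, col=2): c = -0.6900 + 0.2020i → escape time 9
(row=2, col=0): c = -2.0000 + -0.1360i → escape time 1
(row=2, col=1): c = -1.3450 + -0.1360i → escape time 9
(row=2, col=2): c = -0.6900 + -0.1360i → escape time 9
(row=3, col=0): c = -2.0000 + -0.4740i → escape time 1
(row=3, col=1): c = -1.3450 + -0.4740i → escape time 4
(row=3, col=2): c = -0.6900 + -0.4740i → escape time 9
(row=4, col=0): c = -2.0000 + -0.8120i → escape time 1
(row=4, col=1): c = -1.3450 + -0.8120i → escape time 3
(row=4, col=2): c = -0.6900 + -0.8120i → escape time 4
(row=5, col=0): c = -2.0000 + -1.1500i → escape time 1
(row=5, col=1): c = -1.3450 + -1.1500i → escape time 2
(row=5, col=2): c = -0.6900 + -1.1500i → escape time 3

Answer: 137
179
199
149
134
123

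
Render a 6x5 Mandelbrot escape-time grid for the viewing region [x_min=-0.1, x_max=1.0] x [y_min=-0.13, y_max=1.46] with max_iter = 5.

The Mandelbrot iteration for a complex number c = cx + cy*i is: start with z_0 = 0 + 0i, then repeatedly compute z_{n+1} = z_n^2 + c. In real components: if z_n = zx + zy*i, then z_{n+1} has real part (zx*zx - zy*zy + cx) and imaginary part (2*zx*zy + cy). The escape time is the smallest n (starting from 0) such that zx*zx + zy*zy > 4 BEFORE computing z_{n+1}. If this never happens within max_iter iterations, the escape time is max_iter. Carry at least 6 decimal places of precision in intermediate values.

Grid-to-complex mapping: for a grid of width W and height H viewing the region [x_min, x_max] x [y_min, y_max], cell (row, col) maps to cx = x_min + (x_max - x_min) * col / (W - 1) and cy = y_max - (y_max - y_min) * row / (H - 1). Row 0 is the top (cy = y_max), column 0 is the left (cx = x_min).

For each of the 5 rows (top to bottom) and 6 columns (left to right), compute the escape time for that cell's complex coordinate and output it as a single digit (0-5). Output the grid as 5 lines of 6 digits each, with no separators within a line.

Answer: 222222
543222
555332
555432
555432

Derivation:
(row=0, col=0): c = -0.1000 + 1.4600i → escape time 2
(row=0, col=1): c = 0.1200 + 1.4600i → escape time 2
(row=0, col=2): c = 0.3400 + 1.4600i → escape time 2
(row=0, col=3): c = 0.5600 + 1.4600i → escape time 2
(row=0, col=4): c = 0.7800 + 1.4600i → escape time 2
(row=0, col=5): c = 1.0000 + 1.4600i → escape time 2
(row=1, col=0): c = -0.1000 + 1.0625i → escape time 5
(row=1, col=1): c = 0.1200 + 1.0625i → escape time 4
(row=1, col=2): c = 0.3400 + 1.0625i → escape time 3
(row=1, col=3): c = 0.5600 + 1.0625i → escape time 2
(row=1, col=4): c = 0.7800 + 1.0625i → escape time 2
(row=1, col=5): c = 1.0000 + 1.0625i → escape time 2
(row=2, col=0): c = -0.1000 + 0.6650i → escape time 5
(row=2, col=1): c = 0.1200 + 0.6650i → escape time 5
(row=2, col=2): c = 0.3400 + 0.6650i → escape time 5
(row=2, col=3): c = 0.5600 + 0.6650i → escape time 3
(row=2, col=4): c = 0.7800 + 0.6650i → escape time 3
(row=2, col=5): c = 1.0000 + 0.6650i → escape time 2
(row=3, col=0): c = -0.1000 + 0.2675i → escape time 5
(row=3, col=1): c = 0.1200 + 0.2675i → escape time 5
(row=3, col=2): c = 0.3400 + 0.2675i → escape time 5
(row=3, col=3): c = 0.5600 + 0.2675i → escape time 4
(row=3, col=4): c = 0.7800 + 0.2675i → escape time 3
(row=3, col=5): c = 1.0000 + 0.2675i → escape time 2
(row=4, col=0): c = -0.1000 + -0.1300i → escape time 5
(row=4, col=1): c = 0.1200 + -0.1300i → escape time 5
(row=4, col=2): c = 0.3400 + -0.1300i → escape time 5
(row=4, col=3): c = 0.5600 + -0.1300i → escape time 4
(row=4, col=4): c = 0.7800 + -0.1300i → escape time 3
(row=4, col=5): c = 1.0000 + -0.1300i → escape time 2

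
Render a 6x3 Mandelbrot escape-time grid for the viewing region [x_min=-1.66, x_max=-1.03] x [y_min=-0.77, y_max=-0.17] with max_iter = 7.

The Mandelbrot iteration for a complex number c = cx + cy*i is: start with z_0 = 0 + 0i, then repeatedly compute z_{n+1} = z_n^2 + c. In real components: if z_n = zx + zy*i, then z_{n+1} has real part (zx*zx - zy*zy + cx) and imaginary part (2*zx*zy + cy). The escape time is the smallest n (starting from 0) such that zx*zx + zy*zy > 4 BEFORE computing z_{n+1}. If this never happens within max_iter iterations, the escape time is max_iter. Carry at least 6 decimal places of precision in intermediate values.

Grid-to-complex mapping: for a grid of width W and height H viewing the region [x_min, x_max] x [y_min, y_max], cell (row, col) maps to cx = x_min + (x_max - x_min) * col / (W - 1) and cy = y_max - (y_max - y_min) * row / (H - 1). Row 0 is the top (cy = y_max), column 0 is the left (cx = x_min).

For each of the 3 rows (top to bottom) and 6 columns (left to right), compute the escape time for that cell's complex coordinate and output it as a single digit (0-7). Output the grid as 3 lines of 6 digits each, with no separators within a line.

(row=0, col=0): c = -1.6600 + -0.1700i → escape time 5
(row=0, col=1): c = -1.5340 + -0.1700i → escape time 5
(row=0, col=2): c = -1.4080 + -0.1700i → escape time 7
(row=0, col=3): c = -1.2820 + -0.1700i → escape time 7
(row=0, col=4): c = -1.1560 + -0.1700i → escape time 7
(row=0, col=5): c = -1.0300 + -0.1700i → escape time 7
(row=1, col=0): c = -1.6600 + -0.4700i → escape time 3
(row=1, col=1): c = -1.5340 + -0.4700i → escape time 3
(row=1, col=2): c = -1.4080 + -0.4700i → escape time 3
(row=1, col=3): c = -1.2820 + -0.4700i → escape time 5
(row=1, col=4): c = -1.1560 + -0.4700i → escape time 5
(row=1, col=5): c = -1.0300 + -0.4700i → escape time 5
(row=2, col=0): c = -1.6600 + -0.7700i → escape time 3
(row=2, col=1): c = -1.5340 + -0.7700i → escape time 3
(row=2, col=2): c = -1.4080 + -0.7700i → escape time 3
(row=2, col=3): c = -1.2820 + -0.7700i → escape time 3
(row=2, col=4): c = -1.1560 + -0.7700i → escape time 3
(row=2, col=5): c = -1.0300 + -0.7700i → escape time 3

Answer: 557777
333555
333333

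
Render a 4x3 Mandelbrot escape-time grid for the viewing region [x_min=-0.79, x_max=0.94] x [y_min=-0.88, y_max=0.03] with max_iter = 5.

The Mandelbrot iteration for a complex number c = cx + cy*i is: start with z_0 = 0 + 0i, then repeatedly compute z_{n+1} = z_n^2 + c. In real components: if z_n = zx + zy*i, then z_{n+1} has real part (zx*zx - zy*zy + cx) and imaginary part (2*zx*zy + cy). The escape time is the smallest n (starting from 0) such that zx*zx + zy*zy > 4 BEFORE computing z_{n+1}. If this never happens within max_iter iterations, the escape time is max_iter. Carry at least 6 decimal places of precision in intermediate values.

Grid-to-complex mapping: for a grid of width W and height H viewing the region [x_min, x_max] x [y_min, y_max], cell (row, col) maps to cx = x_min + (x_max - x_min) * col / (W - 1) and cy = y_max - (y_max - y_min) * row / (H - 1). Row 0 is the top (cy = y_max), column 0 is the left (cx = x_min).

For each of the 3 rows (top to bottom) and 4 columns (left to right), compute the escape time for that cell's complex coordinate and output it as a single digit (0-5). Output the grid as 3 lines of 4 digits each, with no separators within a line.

(row=0, col=0): c = -0.7900 + 0.0300i → escape time 5
(row=0, col=1): c = -0.2133 + 0.0300i → escape time 5
(row=0, col=2): c = 0.3633 + 0.0300i → escape time 5
(row=0, col=3): c = 0.9400 + 0.0300i → escape time 3
(row=1, col=0): c = -0.7900 + -0.4250i → escape time 5
(row=1, col=1): c = -0.2133 + -0.4250i → escape time 5
(row=1, col=2): c = 0.3633 + -0.4250i → escape time 5
(row=1, col=3): c = 0.9400 + -0.4250i → escape time 2
(row=2, col=0): c = -0.7900 + -0.8800i → escape time 4
(row=2, col=1): c = -0.2133 + -0.8800i → escape time 5
(row=2, col=2): c = 0.3633 + -0.8800i → escape time 4
(row=2, col=3): c = 0.9400 + -0.8800i → escape time 2

Answer: 5553
5552
4542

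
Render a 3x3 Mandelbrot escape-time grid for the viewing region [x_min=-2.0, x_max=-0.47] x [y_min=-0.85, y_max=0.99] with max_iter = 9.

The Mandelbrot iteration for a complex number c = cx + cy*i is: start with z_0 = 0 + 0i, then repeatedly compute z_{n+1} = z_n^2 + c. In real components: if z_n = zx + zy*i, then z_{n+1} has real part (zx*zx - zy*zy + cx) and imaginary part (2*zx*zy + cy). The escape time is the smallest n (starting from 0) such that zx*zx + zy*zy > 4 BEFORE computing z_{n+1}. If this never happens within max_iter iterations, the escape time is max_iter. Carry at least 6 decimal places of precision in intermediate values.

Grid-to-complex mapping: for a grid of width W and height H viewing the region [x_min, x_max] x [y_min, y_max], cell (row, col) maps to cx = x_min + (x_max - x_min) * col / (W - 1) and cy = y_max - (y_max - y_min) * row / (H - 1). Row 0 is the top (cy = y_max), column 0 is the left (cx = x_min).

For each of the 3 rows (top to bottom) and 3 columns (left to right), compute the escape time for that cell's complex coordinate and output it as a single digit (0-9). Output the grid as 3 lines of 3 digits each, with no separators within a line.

Answer: 134
199
135

Derivation:
(row=0, col=0): c = -2.0000 + 0.9900i → escape time 1
(row=0, col=1): c = -1.2350 + 0.9900i → escape time 3
(row=0, col=2): c = -0.4700 + 0.9900i → escape time 4
(row=1, col=0): c = -2.0000 + 0.0700i → escape time 1
(row=1, col=1): c = -1.2350 + 0.0700i → escape time 9
(row=1, col=2): c = -0.4700 + 0.0700i → escape time 9
(row=2, col=0): c = -2.0000 + -0.8500i → escape time 1
(row=2, col=1): c = -1.2350 + -0.8500i → escape time 3
(row=2, col=2): c = -0.4700 + -0.8500i → escape time 5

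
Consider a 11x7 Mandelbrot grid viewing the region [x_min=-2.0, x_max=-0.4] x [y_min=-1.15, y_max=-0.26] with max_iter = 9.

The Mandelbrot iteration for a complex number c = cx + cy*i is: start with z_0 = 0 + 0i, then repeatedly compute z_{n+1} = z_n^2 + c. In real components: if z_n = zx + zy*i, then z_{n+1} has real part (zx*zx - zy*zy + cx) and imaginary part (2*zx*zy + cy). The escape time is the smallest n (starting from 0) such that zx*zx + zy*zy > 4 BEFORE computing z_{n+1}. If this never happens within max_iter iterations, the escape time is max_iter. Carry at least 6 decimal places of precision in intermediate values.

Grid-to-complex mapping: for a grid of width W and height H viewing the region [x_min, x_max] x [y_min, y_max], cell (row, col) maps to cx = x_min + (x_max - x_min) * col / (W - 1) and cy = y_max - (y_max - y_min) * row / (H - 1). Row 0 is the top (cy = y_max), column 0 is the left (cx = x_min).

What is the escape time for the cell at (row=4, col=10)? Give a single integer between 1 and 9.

z_0 = 0 + 0i, c = -0.4000 + -0.8533i
Iter 1: z = -0.4000 + -0.8533i, |z|^2 = 0.8882
Iter 2: z = -0.9682 + -0.1707i, |z|^2 = 0.9665
Iter 3: z = 0.5082 + -0.5229i, |z|^2 = 0.5317
Iter 4: z = -0.4151 + -1.3848i, |z|^2 = 2.0900
Iter 5: z = -2.1454 + 0.2963i, |z|^2 = 4.6906
Escaped at iteration 5

Answer: 5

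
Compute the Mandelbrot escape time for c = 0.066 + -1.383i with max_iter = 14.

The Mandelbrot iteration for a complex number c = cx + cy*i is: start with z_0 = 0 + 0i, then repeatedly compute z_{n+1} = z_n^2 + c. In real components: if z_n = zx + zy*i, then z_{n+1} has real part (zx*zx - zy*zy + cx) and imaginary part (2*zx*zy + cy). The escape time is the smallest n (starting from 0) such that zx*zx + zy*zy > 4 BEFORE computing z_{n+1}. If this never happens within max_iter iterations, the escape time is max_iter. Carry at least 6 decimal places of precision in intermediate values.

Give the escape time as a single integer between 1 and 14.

z_0 = 0 + 0i, c = 0.0660 + -1.3830i
Iter 1: z = 0.0660 + -1.3830i, |z|^2 = 1.9170
Iter 2: z = -1.8423 + -1.5656i, |z|^2 = 5.8452
Escaped at iteration 2

Answer: 2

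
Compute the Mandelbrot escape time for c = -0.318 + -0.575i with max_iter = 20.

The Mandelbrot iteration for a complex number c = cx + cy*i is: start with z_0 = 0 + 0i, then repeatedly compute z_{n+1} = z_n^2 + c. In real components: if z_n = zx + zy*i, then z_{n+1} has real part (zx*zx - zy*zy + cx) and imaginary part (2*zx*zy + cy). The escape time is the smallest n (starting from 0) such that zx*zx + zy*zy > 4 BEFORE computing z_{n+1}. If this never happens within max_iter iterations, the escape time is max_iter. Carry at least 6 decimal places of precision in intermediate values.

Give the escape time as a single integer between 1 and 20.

z_0 = 0 + 0i, c = -0.3180 + -0.5750i
Iter 1: z = -0.3180 + -0.5750i, |z|^2 = 0.4317
Iter 2: z = -0.5475 + -0.2093i, |z|^2 = 0.3436
Iter 3: z = -0.0620 + -0.3458i, |z|^2 = 0.1234
Iter 4: z = -0.4337 + -0.5321i, |z|^2 = 0.4712
Iter 5: z = -0.4130 + -0.1134i, |z|^2 = 0.1834
Iter 6: z = -0.1603 + -0.4813i, |z|^2 = 0.2574
Iter 7: z = -0.5240 + -0.4207i, |z|^2 = 0.4515
Iter 8: z = -0.2204 + -0.1342i, |z|^2 = 0.0666
Iter 9: z = -0.2874 + -0.5159i, |z|^2 = 0.3487
Iter 10: z = -0.5015 + -0.2785i, |z|^2 = 0.3291
Iter 11: z = -0.1440 + -0.2957i, |z|^2 = 0.1082
Iter 12: z = -0.3847 + -0.4898i, |z|^2 = 0.3879
Iter 13: z = -0.4099 + -0.1982i, |z|^2 = 0.2073
Iter 14: z = -0.1892 + -0.4125i, |z|^2 = 0.2060
Iter 15: z = -0.4524 + -0.4189i, |z|^2 = 0.3801
Iter 16: z = -0.2888 + -0.1960i, |z|^2 = 0.1218
Iter 17: z = -0.2730 + -0.4618i, |z|^2 = 0.2878
Iter 18: z = -0.4567 + -0.3229i, |z|^2 = 0.3128
Iter 19: z = -0.2137 + -0.2801i, |z|^2 = 0.1241

Answer: 20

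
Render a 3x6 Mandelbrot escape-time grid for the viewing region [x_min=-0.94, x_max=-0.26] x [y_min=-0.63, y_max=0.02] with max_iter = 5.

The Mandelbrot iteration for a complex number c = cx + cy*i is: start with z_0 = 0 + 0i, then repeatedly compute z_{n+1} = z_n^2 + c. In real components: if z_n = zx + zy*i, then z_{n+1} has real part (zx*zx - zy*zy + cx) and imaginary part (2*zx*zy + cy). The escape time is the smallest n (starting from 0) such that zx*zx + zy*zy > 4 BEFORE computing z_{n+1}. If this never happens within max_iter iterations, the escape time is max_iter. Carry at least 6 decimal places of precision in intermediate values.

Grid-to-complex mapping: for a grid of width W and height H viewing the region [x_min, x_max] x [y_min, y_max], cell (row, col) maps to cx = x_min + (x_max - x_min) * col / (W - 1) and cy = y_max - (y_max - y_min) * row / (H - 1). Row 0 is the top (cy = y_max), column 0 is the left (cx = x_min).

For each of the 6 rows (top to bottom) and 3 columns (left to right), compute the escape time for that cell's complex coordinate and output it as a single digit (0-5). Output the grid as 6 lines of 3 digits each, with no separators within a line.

(row=0, col=0): c = -0.9400 + 0.0200i → escape time 5
(row=0, col=1): c = -0.6000 + 0.0200i → escape time 5
(row=0, col=2): c = -0.2600 + 0.0200i → escape time 5
(row=1, col=0): c = -0.9400 + -0.1100i → escape time 5
(row=1, col=1): c = -0.6000 + -0.1100i → escape time 5
(row=1, col=2): c = -0.2600 + -0.1100i → escape time 5
(row=2, col=0): c = -0.9400 + -0.2400i → escape time 5
(row=2, col=1): c = -0.6000 + -0.2400i → escape time 5
(row=2, col=2): c = -0.2600 + -0.2400i → escape time 5
(row=3, col=0): c = -0.9400 + -0.3700i → escape time 5
(row=3, col=1): c = -0.6000 + -0.3700i → escape time 5
(row=3, col=2): c = -0.2600 + -0.3700i → escape time 5
(row=4, col=0): c = -0.9400 + -0.5000i → escape time 5
(row=4, col=1): c = -0.6000 + -0.5000i → escape time 5
(row=4, col=2): c = -0.2600 + -0.5000i → escape time 5
(row=5, col=0): c = -0.9400 + -0.6300i → escape time 4
(row=5, col=1): c = -0.6000 + -0.6300i → escape time 5
(row=5, col=2): c = -0.2600 + -0.6300i → escape time 5

Answer: 555
555
555
555
555
455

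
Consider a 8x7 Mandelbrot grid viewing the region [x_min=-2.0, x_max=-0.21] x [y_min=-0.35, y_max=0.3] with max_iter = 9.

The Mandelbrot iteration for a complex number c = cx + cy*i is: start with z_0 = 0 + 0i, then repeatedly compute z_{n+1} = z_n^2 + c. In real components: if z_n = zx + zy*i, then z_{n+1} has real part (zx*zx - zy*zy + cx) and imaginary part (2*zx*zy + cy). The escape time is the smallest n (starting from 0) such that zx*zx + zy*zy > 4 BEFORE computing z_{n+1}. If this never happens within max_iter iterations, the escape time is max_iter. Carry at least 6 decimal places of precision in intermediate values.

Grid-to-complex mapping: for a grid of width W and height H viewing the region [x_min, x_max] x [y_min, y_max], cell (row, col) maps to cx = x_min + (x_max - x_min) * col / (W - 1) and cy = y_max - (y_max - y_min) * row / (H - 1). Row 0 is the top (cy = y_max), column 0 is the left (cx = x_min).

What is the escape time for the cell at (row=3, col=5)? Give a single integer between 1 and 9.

Answer: 9

Derivation:
z_0 = 0 + 0i, c = -0.7214 + -0.0250i
Iter 1: z = -0.7214 + -0.0250i, |z|^2 = 0.5211
Iter 2: z = -0.2016 + 0.0111i, |z|^2 = 0.0408
Iter 3: z = -0.6809 + -0.0295i, |z|^2 = 0.4645
Iter 4: z = -0.2587 + 0.0151i, |z|^2 = 0.0671
Iter 5: z = -0.6548 + -0.0328i, |z|^2 = 0.4298
Iter 6: z = -0.2938 + 0.0180i, |z|^2 = 0.0866
Iter 7: z = -0.6354 + -0.0356i, |z|^2 = 0.4050
Iter 8: z = -0.3189 + 0.0202i, |z|^2 = 0.1021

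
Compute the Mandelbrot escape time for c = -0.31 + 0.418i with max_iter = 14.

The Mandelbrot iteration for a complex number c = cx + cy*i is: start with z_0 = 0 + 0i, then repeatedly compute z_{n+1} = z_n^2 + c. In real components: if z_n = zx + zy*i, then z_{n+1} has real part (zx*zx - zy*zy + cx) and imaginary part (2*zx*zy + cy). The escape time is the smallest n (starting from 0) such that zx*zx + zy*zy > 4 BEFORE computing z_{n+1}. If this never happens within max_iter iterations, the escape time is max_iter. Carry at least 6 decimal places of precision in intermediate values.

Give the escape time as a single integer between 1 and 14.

Answer: 14

Derivation:
z_0 = 0 + 0i, c = -0.3100 + 0.4180i
Iter 1: z = -0.3100 + 0.4180i, |z|^2 = 0.2708
Iter 2: z = -0.3886 + 0.1588i, |z|^2 = 0.1763
Iter 3: z = -0.1842 + 0.2945i, |z|^2 = 0.1207
Iter 4: z = -0.3628 + 0.3095i, |z|^2 = 0.2274
Iter 5: z = -0.2741 + 0.1934i, |z|^2 = 0.1126
Iter 6: z = -0.2723 + 0.3120i, |z|^2 = 0.1714
Iter 7: z = -0.3332 + 0.2481i, |z|^2 = 0.1726
Iter 8: z = -0.2606 + 0.2526i, |z|^2 = 0.1317
Iter 9: z = -0.3059 + 0.2863i, |z|^2 = 0.1756
Iter 10: z = -0.2984 + 0.2428i, |z|^2 = 0.1480
Iter 11: z = -0.2799 + 0.2731i, |z|^2 = 0.1529
Iter 12: z = -0.3062 + 0.2651i, |z|^2 = 0.1641
Iter 13: z = -0.2865 + 0.2556i, |z|^2 = 0.1474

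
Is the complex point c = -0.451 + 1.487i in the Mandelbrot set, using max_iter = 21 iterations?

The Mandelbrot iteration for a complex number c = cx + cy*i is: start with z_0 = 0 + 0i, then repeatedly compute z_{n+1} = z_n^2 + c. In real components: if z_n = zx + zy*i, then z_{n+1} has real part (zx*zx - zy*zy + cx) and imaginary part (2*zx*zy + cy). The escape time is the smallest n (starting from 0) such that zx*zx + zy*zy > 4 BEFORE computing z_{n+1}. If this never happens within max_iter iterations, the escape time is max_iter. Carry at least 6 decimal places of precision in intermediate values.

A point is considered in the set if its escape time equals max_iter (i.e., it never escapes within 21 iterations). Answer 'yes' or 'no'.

z_0 = 0 + 0i, c = -0.4510 + 1.4870i
Iter 1: z = -0.4510 + 1.4870i, |z|^2 = 2.4146
Iter 2: z = -2.4588 + 0.1457i, |z|^2 = 6.0668
Escaped at iteration 2

Answer: no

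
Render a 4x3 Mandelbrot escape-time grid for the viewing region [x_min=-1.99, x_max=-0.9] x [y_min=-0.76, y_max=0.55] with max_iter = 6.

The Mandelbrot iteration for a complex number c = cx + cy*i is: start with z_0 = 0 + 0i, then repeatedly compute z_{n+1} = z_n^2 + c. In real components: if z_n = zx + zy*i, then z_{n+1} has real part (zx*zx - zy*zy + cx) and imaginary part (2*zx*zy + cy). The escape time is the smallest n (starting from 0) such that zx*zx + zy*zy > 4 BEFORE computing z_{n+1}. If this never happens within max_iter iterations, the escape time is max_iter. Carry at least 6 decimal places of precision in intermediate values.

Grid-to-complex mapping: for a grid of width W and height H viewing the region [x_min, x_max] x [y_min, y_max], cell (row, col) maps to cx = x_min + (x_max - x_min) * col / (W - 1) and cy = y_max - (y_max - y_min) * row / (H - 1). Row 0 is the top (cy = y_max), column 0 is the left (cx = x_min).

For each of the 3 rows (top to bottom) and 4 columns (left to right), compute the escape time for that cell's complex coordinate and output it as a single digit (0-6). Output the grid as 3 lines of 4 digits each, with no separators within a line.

Answer: 1335
3666
1334

Derivation:
(row=0, col=0): c = -1.9900 + 0.5500i → escape time 1
(row=0, col=1): c = -1.6267 + 0.5500i → escape time 3
(row=0, col=2): c = -1.2633 + 0.5500i → escape time 3
(row=0, col=3): c = -0.9000 + 0.5500i → escape time 5
(row=1, col=0): c = -1.9900 + -0.1050i → escape time 3
(row=1, col=1): c = -1.6267 + -0.1050i → escape time 6
(row=1, col=2): c = -1.2633 + -0.1050i → escape time 6
(row=1, col=3): c = -0.9000 + -0.1050i → escape time 6
(row=2, col=0): c = -1.9900 + -0.7600i → escape time 1
(row=2, col=1): c = -1.6267 + -0.7600i → escape time 3
(row=2, col=2): c = -1.2633 + -0.7600i → escape time 3
(row=2, col=3): c = -0.9000 + -0.7600i → escape time 4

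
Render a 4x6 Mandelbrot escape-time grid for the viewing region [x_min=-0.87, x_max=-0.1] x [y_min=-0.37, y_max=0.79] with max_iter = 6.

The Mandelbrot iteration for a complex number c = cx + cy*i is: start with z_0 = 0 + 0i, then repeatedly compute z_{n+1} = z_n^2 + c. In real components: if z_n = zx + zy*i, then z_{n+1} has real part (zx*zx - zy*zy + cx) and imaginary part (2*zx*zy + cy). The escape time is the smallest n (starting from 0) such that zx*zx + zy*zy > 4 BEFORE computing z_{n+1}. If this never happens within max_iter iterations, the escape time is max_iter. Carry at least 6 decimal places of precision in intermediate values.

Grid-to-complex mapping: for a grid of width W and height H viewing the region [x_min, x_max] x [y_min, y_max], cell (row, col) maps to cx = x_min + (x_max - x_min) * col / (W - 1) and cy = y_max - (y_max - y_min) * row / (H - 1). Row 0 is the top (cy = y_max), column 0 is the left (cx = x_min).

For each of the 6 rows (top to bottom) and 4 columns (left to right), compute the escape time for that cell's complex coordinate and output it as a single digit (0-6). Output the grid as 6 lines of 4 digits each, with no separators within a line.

(row=0, col=0): c = -0.8700 + 0.7900i → escape time 4
(row=0, col=1): c = -0.6133 + 0.7900i → escape time 4
(row=0, col=2): c = -0.3567 + 0.7900i → escape time 6
(row=0, col=3): c = -0.1000 + 0.7900i → escape time 6
(row=1, col=0): c = -0.8700 + 0.5580i → escape time 5
(row=1, col=1): c = -0.6133 + 0.5580i → escape time 6
(row=1, col=2): c = -0.3567 + 0.5580i → escape time 6
(row=1, col=3): c = -0.1000 + 0.5580i → escape time 6
(row=2, col=0): c = -0.8700 + 0.3260i → escape time 6
(row=2, col=1): c = -0.6133 + 0.3260i → escape time 6
(row=2, col=2): c = -0.3567 + 0.3260i → escape time 6
(row=2, col=3): c = -0.1000 + 0.3260i → escape time 6
(row=3, col=0): c = -0.8700 + 0.0940i → escape time 6
(row=3, col=1): c = -0.6133 + 0.0940i → escape time 6
(row=3, col=2): c = -0.3567 + 0.0940i → escape time 6
(row=3, col=3): c = -0.1000 + 0.0940i → escape time 6
(row=4, col=0): c = -0.8700 + -0.1380i → escape time 6
(row=4, col=1): c = -0.6133 + -0.1380i → escape time 6
(row=4, col=2): c = -0.3567 + -0.1380i → escape time 6
(row=4, col=3): c = -0.1000 + -0.1380i → escape time 6
(row=5, col=0): c = -0.8700 + -0.3700i → escape time 6
(row=5, col=1): c = -0.6133 + -0.3700i → escape time 6
(row=5, col=2): c = -0.3567 + -0.3700i → escape time 6
(row=5, col=3): c = -0.1000 + -0.3700i → escape time 6

Answer: 4466
5666
6666
6666
6666
6666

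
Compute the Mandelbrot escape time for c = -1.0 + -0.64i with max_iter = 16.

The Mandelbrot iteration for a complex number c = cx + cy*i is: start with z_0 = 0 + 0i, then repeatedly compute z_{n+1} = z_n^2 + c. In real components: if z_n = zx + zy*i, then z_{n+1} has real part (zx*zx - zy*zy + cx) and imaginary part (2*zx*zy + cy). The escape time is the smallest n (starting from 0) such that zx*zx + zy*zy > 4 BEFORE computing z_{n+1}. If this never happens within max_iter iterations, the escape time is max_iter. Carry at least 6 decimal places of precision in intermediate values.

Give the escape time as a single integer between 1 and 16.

z_0 = 0 + 0i, c = -1.0000 + -0.6400i
Iter 1: z = -1.0000 + -0.6400i, |z|^2 = 1.4096
Iter 2: z = -0.4096 + 0.6400i, |z|^2 = 0.5774
Iter 3: z = -1.2418 + -1.1643i, |z|^2 = 2.8977
Iter 4: z = -0.8134 + 2.2517i, |z|^2 = 5.7318
Escaped at iteration 4

Answer: 4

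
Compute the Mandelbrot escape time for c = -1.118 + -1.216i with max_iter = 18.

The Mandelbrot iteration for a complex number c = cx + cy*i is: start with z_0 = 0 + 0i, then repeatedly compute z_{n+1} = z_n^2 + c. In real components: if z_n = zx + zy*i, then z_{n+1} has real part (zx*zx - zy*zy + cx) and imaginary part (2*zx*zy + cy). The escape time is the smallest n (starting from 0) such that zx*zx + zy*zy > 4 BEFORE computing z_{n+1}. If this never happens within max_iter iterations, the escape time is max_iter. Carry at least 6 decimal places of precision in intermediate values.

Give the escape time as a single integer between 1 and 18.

Answer: 2

Derivation:
z_0 = 0 + 0i, c = -1.1180 + -1.2160i
Iter 1: z = -1.1180 + -1.2160i, |z|^2 = 2.7286
Iter 2: z = -1.3467 + 1.5030i, |z|^2 = 4.0726
Escaped at iteration 2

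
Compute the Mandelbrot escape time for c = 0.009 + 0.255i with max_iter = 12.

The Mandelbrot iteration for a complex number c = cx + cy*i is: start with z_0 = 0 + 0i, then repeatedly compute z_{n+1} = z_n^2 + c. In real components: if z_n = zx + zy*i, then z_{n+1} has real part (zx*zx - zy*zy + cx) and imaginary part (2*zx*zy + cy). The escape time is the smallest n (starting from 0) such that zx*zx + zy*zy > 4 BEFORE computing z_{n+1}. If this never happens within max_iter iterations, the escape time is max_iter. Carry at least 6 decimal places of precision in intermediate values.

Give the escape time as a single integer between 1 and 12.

z_0 = 0 + 0i, c = 0.0090 + 0.2550i
Iter 1: z = 0.0090 + 0.2550i, |z|^2 = 0.0651
Iter 2: z = -0.0559 + 0.2596i, |z|^2 = 0.0705
Iter 3: z = -0.0553 + 0.2260i, |z|^2 = 0.0541
Iter 4: z = -0.0390 + 0.2300i, |z|^2 = 0.0544
Iter 5: z = -0.0424 + 0.2371i, |z|^2 = 0.0580
Iter 6: z = -0.0454 + 0.2349i, |z|^2 = 0.0572
Iter 7: z = -0.0441 + 0.2337i, |z|^2 = 0.0565
Iter 8: z = -0.0437 + 0.2344i, |z|^2 = 0.0568
Iter 9: z = -0.0440 + 0.2345i, |z|^2 = 0.0569
Iter 10: z = -0.0441 + 0.2343i, |z|^2 = 0.0569
Iter 11: z = -0.0440 + 0.2343i, |z|^2 = 0.0569

Answer: 12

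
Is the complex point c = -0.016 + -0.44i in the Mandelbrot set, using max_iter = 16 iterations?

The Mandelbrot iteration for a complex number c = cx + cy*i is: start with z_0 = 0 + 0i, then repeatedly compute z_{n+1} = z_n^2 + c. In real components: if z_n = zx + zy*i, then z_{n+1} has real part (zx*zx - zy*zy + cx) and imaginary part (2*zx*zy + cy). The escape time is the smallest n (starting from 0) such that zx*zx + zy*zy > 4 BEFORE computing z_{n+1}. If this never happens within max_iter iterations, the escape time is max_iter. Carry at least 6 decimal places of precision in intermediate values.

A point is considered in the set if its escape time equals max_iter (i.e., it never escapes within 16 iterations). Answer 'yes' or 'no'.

z_0 = 0 + 0i, c = -0.0160 + -0.4400i
Iter 1: z = -0.0160 + -0.4400i, |z|^2 = 0.1939
Iter 2: z = -0.2093 + -0.4259i, |z|^2 = 0.2252
Iter 3: z = -0.1536 + -0.2617i, |z|^2 = 0.0921
Iter 4: z = -0.0609 + -0.3596i, |z|^2 = 0.1330
Iter 5: z = -0.1416 + -0.3962i, |z|^2 = 0.1770
Iter 6: z = -0.1529 + -0.3278i, |z|^2 = 0.1308
Iter 7: z = -0.1001 + -0.3397i, |z|^2 = 0.1254
Iter 8: z = -0.1214 + -0.3720i, |z|^2 = 0.1531
Iter 9: z = -0.1397 + -0.3497i, |z|^2 = 0.1418
Iter 10: z = -0.1188 + -0.3423i, |z|^2 = 0.1313
Iter 11: z = -0.1191 + -0.3587i, |z|^2 = 0.1428
Iter 12: z = -0.1305 + -0.3546i, |z|^2 = 0.1427
Iter 13: z = -0.1247 + -0.3475i, |z|^2 = 0.1363
Iter 14: z = -0.1212 + -0.3533i, |z|^2 = 0.1395
Iter 15: z = -0.1262 + -0.3544i, |z|^2 = 0.1415
Did not escape in 16 iterations → in set

Answer: yes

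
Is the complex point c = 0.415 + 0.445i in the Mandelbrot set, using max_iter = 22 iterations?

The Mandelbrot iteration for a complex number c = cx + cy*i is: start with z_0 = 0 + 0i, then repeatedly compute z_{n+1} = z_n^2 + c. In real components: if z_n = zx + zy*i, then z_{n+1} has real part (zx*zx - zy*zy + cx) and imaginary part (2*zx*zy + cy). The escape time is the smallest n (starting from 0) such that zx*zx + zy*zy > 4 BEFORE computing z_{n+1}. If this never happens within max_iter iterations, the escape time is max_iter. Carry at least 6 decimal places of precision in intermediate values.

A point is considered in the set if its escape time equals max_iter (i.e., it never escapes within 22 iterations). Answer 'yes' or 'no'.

Answer: no

Derivation:
z_0 = 0 + 0i, c = 0.4150 + 0.4450i
Iter 1: z = 0.4150 + 0.4450i, |z|^2 = 0.3702
Iter 2: z = 0.3892 + 0.8144i, |z|^2 = 0.8146
Iter 3: z = -0.0967 + 1.0789i, |z|^2 = 1.1734
Iter 4: z = -0.7397 + 0.2364i, |z|^2 = 0.6030
Iter 5: z = 0.9062 + 0.0953i, |z|^2 = 0.8303
Iter 6: z = 1.2271 + 0.6178i, |z|^2 = 1.8876
Iter 7: z = 1.5392 + 1.9613i, |z|^2 = 6.2157
Escaped at iteration 7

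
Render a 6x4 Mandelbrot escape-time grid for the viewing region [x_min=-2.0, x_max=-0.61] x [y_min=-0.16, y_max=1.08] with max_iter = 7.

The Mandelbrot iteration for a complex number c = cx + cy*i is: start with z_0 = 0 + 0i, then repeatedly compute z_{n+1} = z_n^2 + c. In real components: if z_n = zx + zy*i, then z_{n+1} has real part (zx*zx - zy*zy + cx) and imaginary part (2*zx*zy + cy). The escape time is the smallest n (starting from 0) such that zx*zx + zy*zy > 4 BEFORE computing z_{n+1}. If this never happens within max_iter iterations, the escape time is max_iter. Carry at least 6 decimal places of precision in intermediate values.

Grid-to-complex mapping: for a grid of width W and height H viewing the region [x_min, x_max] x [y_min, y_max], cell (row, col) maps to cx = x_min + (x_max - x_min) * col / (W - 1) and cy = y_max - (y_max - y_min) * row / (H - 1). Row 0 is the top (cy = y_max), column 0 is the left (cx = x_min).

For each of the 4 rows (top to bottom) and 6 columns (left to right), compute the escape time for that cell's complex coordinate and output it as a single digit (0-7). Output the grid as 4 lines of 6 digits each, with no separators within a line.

Answer: 112333
133347
145777
147777

Derivation:
(row=0, col=0): c = -2.0000 + 1.0800i → escape time 1
(row=0, col=1): c = -1.7220 + 1.0800i → escape time 1
(row=0, col=2): c = -1.4440 + 1.0800i → escape time 2
(row=0, col=3): c = -1.1660 + 1.0800i → escape time 3
(row=0, col=4): c = -0.8880 + 1.0800i → escape time 3
(row=0, col=5): c = -0.6100 + 1.0800i → escape time 3
(row=1, col=0): c = -2.0000 + 0.6667i → escape time 1
(row=1, col=1): c = -1.7220 + 0.6667i → escape time 3
(row=1, col=2): c = -1.4440 + 0.6667i → escape time 3
(row=1, col=3): c = -1.1660 + 0.6667i → escape time 3
(row=1, col=4): c = -0.8880 + 0.6667i → escape time 4
(row=1, col=5): c = -0.6100 + 0.6667i → escape time 7
(row=2, col=0): c = -2.0000 + 0.2533i → escape time 1
(row=2, col=1): c = -1.7220 + 0.2533i → escape time 4
(row=2, col=2): c = -1.4440 + 0.2533i → escape time 5
(row=2, col=3): c = -1.1660 + 0.2533i → escape time 7
(row=2, col=4): c = -0.8880 + 0.2533i → escape time 7
(row=2, col=5): c = -0.6100 + 0.2533i → escape time 7
(row=3, col=0): c = -2.0000 + -0.1600i → escape time 1
(row=3, col=1): c = -1.7220 + -0.1600i → escape time 4
(row=3, col=2): c = -1.4440 + -0.1600i → escape time 7
(row=3, col=3): c = -1.1660 + -0.1600i → escape time 7
(row=3, col=4): c = -0.8880 + -0.1600i → escape time 7
(row=3, col=5): c = -0.6100 + -0.1600i → escape time 7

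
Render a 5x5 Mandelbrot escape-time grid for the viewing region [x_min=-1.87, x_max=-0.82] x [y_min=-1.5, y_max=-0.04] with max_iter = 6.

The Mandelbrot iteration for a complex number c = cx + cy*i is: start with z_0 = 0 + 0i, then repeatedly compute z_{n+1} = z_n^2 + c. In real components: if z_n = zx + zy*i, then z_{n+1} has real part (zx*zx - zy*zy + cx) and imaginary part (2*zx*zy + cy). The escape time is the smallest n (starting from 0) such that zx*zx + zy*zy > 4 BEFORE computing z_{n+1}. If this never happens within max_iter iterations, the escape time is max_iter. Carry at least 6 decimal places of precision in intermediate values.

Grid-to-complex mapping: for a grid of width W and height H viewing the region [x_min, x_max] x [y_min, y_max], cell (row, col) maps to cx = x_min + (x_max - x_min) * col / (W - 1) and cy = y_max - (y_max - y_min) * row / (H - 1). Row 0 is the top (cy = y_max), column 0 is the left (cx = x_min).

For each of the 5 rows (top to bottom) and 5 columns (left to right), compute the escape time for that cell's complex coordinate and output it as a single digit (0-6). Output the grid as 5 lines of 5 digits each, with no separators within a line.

(row=0, col=0): c = -1.8700 + -0.0400i → escape time 6
(row=0, col=1): c = -1.6075 + -0.0400i → escape time 6
(row=0, col=2): c = -1.3450 + -0.0400i → escape time 6
(row=0, col=3): c = -1.0825 + -0.0400i → escape time 6
(row=0, col=4): c = -0.8200 + -0.0400i → escape time 6
(row=1, col=0): c = -1.8700 + -0.4050i → escape time 3
(row=1, col=1): c = -1.6075 + -0.4050i → escape time 3
(row=1, col=2): c = -1.3450 + -0.4050i → escape time 5
(row=1, col=3): c = -1.0825 + -0.4050i → escape time 6
(row=1, col=4): c = -0.8200 + -0.4050i → escape time 6
(row=2, col=0): c = -1.8700 + -0.7700i → escape time 1
(row=2, col=1): c = -1.6075 + -0.7700i → escape time 3
(row=2, col=2): c = -1.3450 + -0.7700i → escape time 3
(row=2, col=3): c = -1.0825 + -0.7700i → escape time 3
(row=2, col=4): c = -0.8200 + -0.7700i → escape time 4
(row=3, col=0): c = -1.8700 + -1.1350i → escape time 1
(row=3, col=1): c = -1.6075 + -1.1350i → escape time 2
(row=3, col=2): c = -1.3450 + -1.1350i → escape time 2
(row=3, col=3): c = -1.0825 + -1.1350i → escape time 3
(row=3, col=4): c = -0.8200 + -1.1350i → escape time 3
(row=4, col=0): c = -1.8700 + -1.5000i → escape time 1
(row=4, col=1): c = -1.6075 + -1.5000i → escape time 1
(row=4, col=2): c = -1.3450 + -1.5000i → escape time 1
(row=4, col=3): c = -1.0825 + -1.5000i → escape time 2
(row=4, col=4): c = -0.8200 + -1.5000i → escape time 2

Answer: 66666
33566
13334
12233
11122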